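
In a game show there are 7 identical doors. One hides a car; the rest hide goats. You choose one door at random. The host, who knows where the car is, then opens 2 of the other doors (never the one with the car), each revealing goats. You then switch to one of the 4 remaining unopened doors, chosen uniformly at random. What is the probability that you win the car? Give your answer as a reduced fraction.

3/14

Your original door holds the car with probability 1/7, so the other 6 collectively hold it with probability 6/7.
The host can always find 2 empty doors to open, so the reveals don't change that 6/7; it is now spread over the 4 remaining unopened doors.
P(win by switching) = (6/7) · (1/4) = 3/14.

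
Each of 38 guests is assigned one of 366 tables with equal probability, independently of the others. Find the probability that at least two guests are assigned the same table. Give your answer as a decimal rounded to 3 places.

0.863

It's easier to compute the probability that all 38 are distinct.
P(all distinct) = 366/366 · 365/366 · ··· · 329/366 ≈ 0.137.
So the probability of at least one match is 1 − 0.137 = 0.863.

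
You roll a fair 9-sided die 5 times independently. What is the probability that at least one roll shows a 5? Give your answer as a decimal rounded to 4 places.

0.4451

P(no roll shows a 5) = (8/9)^5 ≈ 0.5549.
P(at least one) = 1 − 0.5549 = 0.4451.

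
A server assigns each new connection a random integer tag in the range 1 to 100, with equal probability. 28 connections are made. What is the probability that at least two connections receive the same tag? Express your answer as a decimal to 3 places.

It's easier to compute the probability that all 28 are distinct.
P(all distinct) = 100/100 · 99/100 · ··· · 73/100 ≈ 0.015.
So the probability of at least one match is 1 − 0.015 = 0.985.

0.985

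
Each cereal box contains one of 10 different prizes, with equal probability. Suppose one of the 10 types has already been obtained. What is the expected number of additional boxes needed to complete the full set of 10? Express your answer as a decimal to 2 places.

Starting from 1 distinct type, each trial gives a new one with probability (10−i)/10 when i types are held, so the wait for the next new type is 10/(10−i).
E = 10/9 + 10/8 + 10/7 + 10/6 + 10/5 + 10/4 + 10/3 + 10/2 + 10/1 = 7129/252 ≈ 28.29.

28.29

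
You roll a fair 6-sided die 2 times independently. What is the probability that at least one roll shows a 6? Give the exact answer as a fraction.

11/36

P(no roll shows a 6) = (5/6)^2 = 25/36.
P(at least one) = 1 − 25/36 = 11/36.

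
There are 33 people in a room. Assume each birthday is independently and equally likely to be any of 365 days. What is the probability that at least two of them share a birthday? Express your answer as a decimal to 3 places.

0.775

It's easier to compute the probability that all 33 are distinct.
P(all distinct) = 365/365 · 364/365 · ··· · 333/365 ≈ 0.225.
So the probability of at least one match is 1 − 0.225 = 0.775.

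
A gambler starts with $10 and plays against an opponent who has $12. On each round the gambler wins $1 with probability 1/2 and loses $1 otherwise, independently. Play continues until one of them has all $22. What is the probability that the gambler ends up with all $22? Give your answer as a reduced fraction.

5/11

With a fair step, P(i) = ½P(i−1) + ½P(i+1) with P(0)=0, P(22)=1 has the linear solution P(i) = i/22.
P(10) = 10/22 = 5/11.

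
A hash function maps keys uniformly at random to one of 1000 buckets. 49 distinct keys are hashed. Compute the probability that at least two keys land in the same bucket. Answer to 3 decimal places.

0.697

It's easier to compute the probability that all 49 are distinct.
P(all distinct) = 1000/1000 · 999/1000 · ··· · 952/1000 ≈ 0.303.
So the probability of at least one match is 1 − 0.303 = 0.697.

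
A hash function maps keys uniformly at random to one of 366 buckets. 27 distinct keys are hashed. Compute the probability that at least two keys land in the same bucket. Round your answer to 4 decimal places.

0.6258

It's easier to compute the probability that all 27 are distinct.
P(all distinct) = 366/366 · 365/366 · ··· · 340/366 ≈ 0.3742.
So the probability of at least one match is 1 − 0.3742 = 0.6258.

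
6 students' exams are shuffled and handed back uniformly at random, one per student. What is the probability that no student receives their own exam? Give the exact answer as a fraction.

53/144

This is the derangement probability: permutations of 6 with no fixed point.
D(6) = 6! · (1 − 1/1! + 1/2! − ··· + (−1)^6/6!) = 265.
P = 265/720 = 53/144.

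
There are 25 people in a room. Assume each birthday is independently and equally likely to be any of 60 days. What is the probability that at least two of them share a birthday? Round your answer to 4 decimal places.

It's easier to compute the probability that all 25 are distinct.
P(all distinct) = 60/60 · 59/60 · ··· · 36/60 ≈ 0.0028.
So the probability of at least one match is 1 − 0.0028 = 0.9972.

0.9972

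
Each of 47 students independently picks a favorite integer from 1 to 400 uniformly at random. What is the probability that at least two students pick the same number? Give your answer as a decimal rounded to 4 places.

0.9400

It's easier to compute the probability that all 47 are distinct.
P(all distinct) = 400/400 · 399/400 · ··· · 354/400 ≈ 0.0600.
So the probability of at least one match is 1 − 0.0600 = 0.9400.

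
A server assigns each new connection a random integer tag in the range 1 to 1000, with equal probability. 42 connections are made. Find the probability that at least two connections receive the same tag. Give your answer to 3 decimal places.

0.582

It's easier to compute the probability that all 42 are distinct.
P(all distinct) = 1000/1000 · 999/1000 · ··· · 959/1000 ≈ 0.418.
So the probability of at least one match is 1 − 0.418 = 0.582.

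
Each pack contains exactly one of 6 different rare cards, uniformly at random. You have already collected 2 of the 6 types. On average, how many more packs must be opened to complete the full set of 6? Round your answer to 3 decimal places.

12.500

Starting from 2 distinct types, each trial gives a new one with probability (6−i)/6 when i types are held, so the wait for the next new type is 6/(6−i).
E = 6/4 + 6/3 + 6/2 + 6/1 = 25/2 ≈ 12.500.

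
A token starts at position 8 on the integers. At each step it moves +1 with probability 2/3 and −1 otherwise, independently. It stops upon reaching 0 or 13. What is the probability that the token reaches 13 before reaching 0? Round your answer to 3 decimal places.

0.996

Let r = q/p = (1/3)/(2/3) = 1/2. The recurrence P(i) = p·P(i+1) + q·P(i−1) with P(0)=0, P(13)=1 gives P(i) = (1 − r^i)/(1 − r^13).
P(8) = (1 − (1/2)^8) / (1 − (1/2)^13) = 8160/8191 ≈ 0.996.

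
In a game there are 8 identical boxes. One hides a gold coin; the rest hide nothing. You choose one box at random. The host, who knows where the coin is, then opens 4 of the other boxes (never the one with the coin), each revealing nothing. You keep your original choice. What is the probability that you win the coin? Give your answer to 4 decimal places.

0.1250

The host can always open 4 empty boxes regardless of your choice, so the reveals give no information about your original box.
P(win by staying) = 1/8 ≈ 0.1250.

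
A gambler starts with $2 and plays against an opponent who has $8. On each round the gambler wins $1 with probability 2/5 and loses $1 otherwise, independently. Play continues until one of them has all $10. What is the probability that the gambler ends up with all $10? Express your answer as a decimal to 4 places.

Let r = q/p = (3/5)/(2/5) = 3/2. The recurrence P(i) = p·P(i+1) + q·P(i−1) with P(0)=0, P(10)=1 gives P(i) = (1 − r^i)/(1 − r^10).
P(2) = (1 − (3/2)^2) / (1 − (3/2)^10) = 256/11605 ≈ 0.0221.

0.0221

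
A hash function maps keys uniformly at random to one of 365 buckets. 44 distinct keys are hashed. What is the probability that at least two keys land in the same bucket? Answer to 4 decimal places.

It's easier to compute the probability that all 44 are distinct.
P(all distinct) = 365/365 · 364/365 · ··· · 322/365 ≈ 0.0671.
So the probability of at least one match is 1 − 0.0671 = 0.9329.

0.9329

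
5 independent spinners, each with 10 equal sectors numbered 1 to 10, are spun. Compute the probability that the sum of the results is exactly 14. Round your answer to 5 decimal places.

There are 10^5 = 100000 equally likely outcomes.
The number of ordered 5-tuples from {1,…,10} summing to 14 is 715.
P(sum = 14) = 715/100000 = 143/20000 ≈ 0.00715.

0.00715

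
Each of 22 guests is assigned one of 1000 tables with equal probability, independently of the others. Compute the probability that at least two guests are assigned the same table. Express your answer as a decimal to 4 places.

It's easier to compute the probability that all 22 are distinct.
P(all distinct) = 1000/1000 · 999/1000 · ··· · 979/1000 ≈ 0.7924.
So the probability of at least one match is 1 − 0.7924 = 0.2076.

0.2076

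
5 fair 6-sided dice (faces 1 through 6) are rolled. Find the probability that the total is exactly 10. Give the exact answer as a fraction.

7/432

There are 6^5 = 7776 equally likely outcomes.
The number of ordered 5-tuples from {1,…,6} summing to 10 is 126.
P(sum = 10) = 126/7776 = 7/432.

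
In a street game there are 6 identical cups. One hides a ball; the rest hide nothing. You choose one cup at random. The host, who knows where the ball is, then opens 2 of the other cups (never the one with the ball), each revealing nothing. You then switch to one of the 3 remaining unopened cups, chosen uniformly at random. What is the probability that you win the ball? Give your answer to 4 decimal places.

0.2778

Your original cup holds the ball with probability 1/6, so the other 5 collectively hold it with probability 5/6.
The host can always find 2 empty cups to open, so the reveals don't change that 5/6; it is now spread over the 3 remaining unopened cups.
P(win by switching) = (5/6) · (1/3) = 5/18 ≈ 0.2778.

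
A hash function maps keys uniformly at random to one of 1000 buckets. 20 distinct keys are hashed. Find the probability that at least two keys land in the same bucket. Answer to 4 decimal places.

0.1741

It's easier to compute the probability that all 20 are distinct.
P(all distinct) = 1000/1000 · 999/1000 · ··· · 981/1000 ≈ 0.8259.
So the probability of at least one match is 1 − 0.8259 = 0.1741.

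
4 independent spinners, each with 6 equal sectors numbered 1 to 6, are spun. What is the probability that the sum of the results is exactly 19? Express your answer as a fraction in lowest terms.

7/162

There are 6^4 = 1296 equally likely outcomes.
The number of ordered 4-tuples from {1,…,6} summing to 19 is 56.
P(sum = 19) = 56/1296 = 7/162.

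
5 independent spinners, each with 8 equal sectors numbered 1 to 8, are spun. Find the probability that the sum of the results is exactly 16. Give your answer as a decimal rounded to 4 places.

There are 8^5 = 32768 equally likely outcomes.
The number of ordered 5-tuples from {1,…,8} summing to 16 is 1190.
P(sum = 16) = 1190/32768 = 595/16384 ≈ 0.0363.

0.0363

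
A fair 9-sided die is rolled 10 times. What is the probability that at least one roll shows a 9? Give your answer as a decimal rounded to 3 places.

0.692

P(no roll shows a 9) = (8/9)^10 ≈ 0.308.
P(at least one) = 1 − 0.308 = 0.692.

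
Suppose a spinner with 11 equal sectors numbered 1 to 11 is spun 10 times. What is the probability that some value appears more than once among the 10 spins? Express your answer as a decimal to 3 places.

P(all 10 different) = 11/11 · 10/11 · ··· · 2/11 ≈ 0.002.
P(at least two equal) = 1 − 0.002 = 0.998.

0.998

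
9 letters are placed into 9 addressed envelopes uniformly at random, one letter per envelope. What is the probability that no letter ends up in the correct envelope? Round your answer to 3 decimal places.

0.368

This is the derangement probability: permutations of 9 with no fixed point.
D(9) = 9! · (1 − 1/1! + 1/2! − ··· + (−1)^9/9!) = 133496.
P = 133496/362880 = 16687/45360 ≈ 0.368.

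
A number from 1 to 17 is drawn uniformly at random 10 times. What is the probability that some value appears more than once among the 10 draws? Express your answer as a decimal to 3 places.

P(all 10 different) = 17/17 · 16/17 · ··· · 8/17 ≈ 0.035.
P(at least two equal) = 1 − 0.035 = 0.965.

0.965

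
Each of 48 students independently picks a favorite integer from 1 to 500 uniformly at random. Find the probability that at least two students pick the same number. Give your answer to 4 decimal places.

0.9028

It's easier to compute the probability that all 48 are distinct.
P(all distinct) = 500/500 · 499/500 · ··· · 453/500 ≈ 0.0972.
So the probability of at least one match is 1 − 0.0972 = 0.9028.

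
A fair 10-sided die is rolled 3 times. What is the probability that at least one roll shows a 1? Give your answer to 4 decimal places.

P(no roll shows a 1) = (9/10)^3 ≈ 0.7290.
P(at least one) = 1 − 0.7290 = 0.2710.

0.2710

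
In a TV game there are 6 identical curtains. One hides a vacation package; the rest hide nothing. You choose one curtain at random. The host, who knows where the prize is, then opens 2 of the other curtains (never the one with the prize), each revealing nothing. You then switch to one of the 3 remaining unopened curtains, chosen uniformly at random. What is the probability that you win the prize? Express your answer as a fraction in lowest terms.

Your original curtain holds the prize with probability 1/6, so the other 5 collectively hold it with probability 5/6.
The host can always find 2 empty curtains to open, so the reveals don't change that 5/6; it is now spread over the 3 remaining unopened curtains.
P(win by switching) = (5/6) · (1/3) = 5/18.

5/18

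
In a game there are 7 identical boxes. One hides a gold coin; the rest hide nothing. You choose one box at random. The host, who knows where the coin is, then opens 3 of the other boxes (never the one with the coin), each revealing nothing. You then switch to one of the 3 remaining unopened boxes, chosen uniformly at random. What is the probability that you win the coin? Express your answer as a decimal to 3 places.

0.286

Your original box holds the coin with probability 1/7, so the other 6 collectively hold it with probability 6/7.
The host can always find 3 empty boxes to open, so the reveals don't change that 6/7; it is now spread over the 3 remaining unopened boxes.
P(win by switching) = (6/7) · (1/3) = 2/7 ≈ 0.286.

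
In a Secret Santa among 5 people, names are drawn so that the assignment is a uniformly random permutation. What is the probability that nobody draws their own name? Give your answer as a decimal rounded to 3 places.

This is the derangement probability: permutations of 5 with no fixed point.
D(5) = 5! · (1 − 1/1! + 1/2! − ··· + (−1)^5/5!) = 44.
P = 44/120 = 11/30 ≈ 0.367.

0.367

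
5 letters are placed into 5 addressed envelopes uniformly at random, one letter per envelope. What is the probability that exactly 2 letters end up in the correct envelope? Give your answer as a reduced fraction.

Choose which 2 of the 5 are fixed: C(5,2) = 10 ways.
The remaining 3 must have no fixed point: D(3) = 2.
P = 10·2/120 = 1/6.

1/6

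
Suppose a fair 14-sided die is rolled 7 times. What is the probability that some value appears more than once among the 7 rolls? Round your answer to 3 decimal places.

0.836

P(all 7 different) = 14/14 · 13/14 · ··· · 8/14 ≈ 0.164.
P(at least two equal) = 1 − 0.164 = 0.836.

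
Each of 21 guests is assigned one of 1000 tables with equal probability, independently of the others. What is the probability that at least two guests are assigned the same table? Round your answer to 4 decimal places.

0.1906

It's easier to compute the probability that all 21 are distinct.
P(all distinct) = 1000/1000 · 999/1000 · ··· · 980/1000 ≈ 0.8094.
So the probability of at least one match is 1 − 0.8094 = 0.1906.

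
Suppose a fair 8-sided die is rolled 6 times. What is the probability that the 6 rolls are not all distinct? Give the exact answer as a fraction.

P(all 6 different) = 8/8 · 7/8 · ··· · 3/8 = 315/4096.
P(at least two equal) = 1 − 315/4096 = 3781/4096.

3781/4096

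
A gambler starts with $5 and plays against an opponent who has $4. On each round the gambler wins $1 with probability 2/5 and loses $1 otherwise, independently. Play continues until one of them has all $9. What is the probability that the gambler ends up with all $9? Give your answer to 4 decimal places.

0.1761

Let r = q/p = (3/5)/(2/5) = 3/2. The recurrence P(i) = p·P(i+1) + q·P(i−1) with P(0)=0, P(9)=1 gives P(i) = (1 − r^i)/(1 − r^9).
P(5) = (1 − (3/2)^5) / (1 − (3/2)^9) = 3376/19171 ≈ 0.1761.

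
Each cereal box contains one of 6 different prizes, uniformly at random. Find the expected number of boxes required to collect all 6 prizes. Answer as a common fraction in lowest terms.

147/10

After i distinct types are collected, each trial gives a new one with probability (6−i)/6, so the expected wait for the next new type is 6/(6−i).
E = 6/6 + 6/5 + 6/4 + 6/3 + 6/2 + 6/1 = 147/10.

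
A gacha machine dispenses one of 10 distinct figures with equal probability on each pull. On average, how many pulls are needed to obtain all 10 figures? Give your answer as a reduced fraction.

7381/252

After i distinct types are collected, each trial gives a new one with probability (10−i)/10, so the expected wait for the next new type is 10/(10−i).
E = 10/10 + 10/9 + 10/8 + 10/7 + 10/6 + 10/5 + 10/4 + 10/3 + 10/2 + 10/1 = 7381/252.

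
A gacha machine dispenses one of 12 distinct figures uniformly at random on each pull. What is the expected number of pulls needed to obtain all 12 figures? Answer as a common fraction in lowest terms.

86021/2310

After i distinct types are collected, each trial gives a new one with probability (12−i)/12, so the expected wait for the next new type is 12/(12−i).
E = 12/12 + 12/11 + 12/10 + 12/9 + 12/8 + 12/7 + 12/6 + 12/5 + 12/4 + 12/3 + 12/2 + 12/1 = 86021/2310.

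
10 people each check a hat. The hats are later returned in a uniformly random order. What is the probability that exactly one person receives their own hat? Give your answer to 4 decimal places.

0.3679

Choose which one is fixed: C(10,1) = 10 ways.
The remaining 9 must have no fixed point: D(9) = 133496.
P = 10·133496/3628800 = 16687/45360 ≈ 0.3679.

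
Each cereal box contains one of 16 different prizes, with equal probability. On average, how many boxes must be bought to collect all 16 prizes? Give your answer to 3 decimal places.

54.092

After i distinct types are collected, each trial gives a new one with probability (16−i)/16, so the expected wait for the next new type is 16/(16−i).
E = 16/16 + 16/15 + 16/14 + 16/13 + 16/12 + 16/11 + 16/10 + 16/9 + 16/8 + 16/7 + 16/6 + 16/5 + 16/4 + 16/3 + 16/2 + 16/1 = 2436559/45045 ≈ 54.092.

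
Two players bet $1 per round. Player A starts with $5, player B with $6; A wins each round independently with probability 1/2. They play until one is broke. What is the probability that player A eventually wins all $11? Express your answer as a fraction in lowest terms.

5/11

With a fair step, P(i) = ½P(i−1) + ½P(i+1) with P(0)=0, P(11)=1 has the linear solution P(i) = i/11.
P(5) = 5/11.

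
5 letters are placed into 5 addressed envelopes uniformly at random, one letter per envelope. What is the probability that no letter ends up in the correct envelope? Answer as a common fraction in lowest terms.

11/30

This is the derangement probability: permutations of 5 with no fixed point.
D(5) = 5! · (1 − 1/1! + 1/2! − ··· + (−1)^5/5!) = 44.
P = 44/120 = 11/30.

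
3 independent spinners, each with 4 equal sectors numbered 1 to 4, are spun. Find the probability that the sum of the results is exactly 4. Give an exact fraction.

3/64

There are 4^3 = 64 equally likely outcomes.
The number of ordered 3-tuples from {1,…,4} summing to 4 is 3.
P(sum = 4) = 3/64.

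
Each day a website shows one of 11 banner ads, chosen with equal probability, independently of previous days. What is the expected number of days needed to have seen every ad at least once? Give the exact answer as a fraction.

83711/2520

After i distinct types are collected, each trial gives a new one with probability (11−i)/11, so the expected wait for the next new type is 11/(11−i).
E = 11/11 + 11/10 + 11/9 + 11/8 + 11/7 + 11/6 + 11/5 + 11/4 + 11/3 + 11/2 + 11/1 = 83711/2520.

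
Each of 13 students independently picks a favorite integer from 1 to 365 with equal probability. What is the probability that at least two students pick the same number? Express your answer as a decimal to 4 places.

0.1944

It's easier to compute the probability that all 13 are distinct.
P(all distinct) = 365/365 · 364/365 · ··· · 353/365 ≈ 0.8056.
So the probability of at least one match is 1 − 0.8056 = 0.1944.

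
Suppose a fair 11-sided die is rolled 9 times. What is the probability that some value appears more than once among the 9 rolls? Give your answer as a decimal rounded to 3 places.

P(all 9 different) = 11/11 · 10/11 · ··· · 3/11 ≈ 0.008.
P(at least two equal) = 1 − 0.008 = 0.992.

0.992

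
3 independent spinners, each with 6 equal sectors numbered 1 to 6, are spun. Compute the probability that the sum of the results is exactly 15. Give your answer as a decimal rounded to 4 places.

0.0463

There are 6^3 = 216 equally likely outcomes.
The number of ordered 3-tuples from {1,…,6} summing to 15 is 10.
P(sum = 15) = 10/216 = 5/108 ≈ 0.0463.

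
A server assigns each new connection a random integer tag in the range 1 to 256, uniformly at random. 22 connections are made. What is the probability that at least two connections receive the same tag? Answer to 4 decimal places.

It's easier to compute the probability that all 22 are distinct.
P(all distinct) = 256/256 · 255/256 · ··· · 235/256 ≈ 0.3951.
So the probability of at least one match is 1 − 0.3951 = 0.6049.

0.6049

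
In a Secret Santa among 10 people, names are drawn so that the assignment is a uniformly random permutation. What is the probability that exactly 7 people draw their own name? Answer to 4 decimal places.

Choose which 7 of the 10 are fixed: C(10,7) = 120 ways.
The remaining 3 must have no fixed point: D(3) = 2.
P = 120·2/3628800 = 1/15120 ≈ 0.0001.

0.0001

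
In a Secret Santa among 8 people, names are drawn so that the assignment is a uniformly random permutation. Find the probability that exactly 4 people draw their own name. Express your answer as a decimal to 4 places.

Choose which 4 of the 8 are fixed: C(8,4) = 70 ways.
The remaining 4 must have no fixed point: D(4) = 9.
P = 70·9/40320 = 1/64 ≈ 0.0156.

0.0156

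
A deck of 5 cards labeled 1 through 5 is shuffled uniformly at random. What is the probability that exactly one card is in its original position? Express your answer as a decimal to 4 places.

Choose which one is fixed: C(5,1) = 5 ways.
The remaining 4 must have no fixed point: D(4) = 9.
P = 5·9/120 = 3/8 ≈ 0.3750.

0.3750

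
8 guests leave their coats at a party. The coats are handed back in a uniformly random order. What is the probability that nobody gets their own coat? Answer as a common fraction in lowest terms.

2119/5760

This is the derangement probability: permutations of 8 with no fixed point.
D(8) = 8! · (1 − 1/1! + 1/2! − ··· + (−1)^8/8!) = 14833.
P = 14833/40320 = 2119/5760.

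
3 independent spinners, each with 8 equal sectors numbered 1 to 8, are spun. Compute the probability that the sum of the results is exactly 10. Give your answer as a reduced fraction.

There are 8^3 = 512 equally likely outcomes.
The number of ordered 3-tuples from {1,…,8} summing to 10 is 36.
P(sum = 10) = 36/512 = 9/128.

9/128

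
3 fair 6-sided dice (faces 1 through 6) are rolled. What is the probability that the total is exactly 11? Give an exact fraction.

1/8

There are 6^3 = 216 equally likely outcomes.
The number of ordered 3-tuples from {1,…,6} summing to 11 is 27.
P(sum = 11) = 27/216 = 1/8.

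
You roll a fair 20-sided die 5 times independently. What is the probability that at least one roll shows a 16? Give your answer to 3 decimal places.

0.226

P(no roll shows a 16) = (19/20)^5 ≈ 0.774.
P(at least one) = 1 − 0.774 = 0.226.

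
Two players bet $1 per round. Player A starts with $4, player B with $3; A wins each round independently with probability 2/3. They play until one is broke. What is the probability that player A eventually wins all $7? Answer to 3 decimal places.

0.945

Let r = q/p = (1/3)/(2/3) = 1/2. The recurrence P(i) = p·P(i+1) + q·P(i−1) with P(0)=0, P(7)=1 gives P(i) = (1 − r^i)/(1 − r^7).
P(4) = (1 − (1/2)^4) / (1 − (1/2)^7) = 120/127 ≈ 0.945.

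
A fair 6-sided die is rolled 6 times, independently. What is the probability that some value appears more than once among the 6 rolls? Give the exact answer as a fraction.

P(all 6 different) = 6/6 · 5/6 · ··· · 1/6 = 5/324.
P(at least two equal) = 1 − 5/324 = 319/324.

319/324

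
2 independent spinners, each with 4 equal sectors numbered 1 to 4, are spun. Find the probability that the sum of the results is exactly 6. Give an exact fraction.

3/16

There are 4^2 = 16 equally likely outcomes.
The number of ordered 2-tuples from {1,…,4} summing to 6 is 3.
P(sum = 6) = 3/16.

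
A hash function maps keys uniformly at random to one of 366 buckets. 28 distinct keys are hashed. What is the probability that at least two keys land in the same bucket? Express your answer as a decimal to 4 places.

It's easier to compute the probability that all 28 are distinct.
P(all distinct) = 366/366 · 365/366 · ··· · 339/366 ≈ 0.3466.
So the probability of at least one match is 1 − 0.3466 = 0.6534.

0.6534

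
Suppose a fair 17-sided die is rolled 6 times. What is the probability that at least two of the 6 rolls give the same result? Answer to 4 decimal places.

0.6308

P(all 6 different) = 17/17 · 16/17 · ··· · 12/17 ≈ 0.3692.
P(at least two equal) = 1 − 0.3692 = 0.6308.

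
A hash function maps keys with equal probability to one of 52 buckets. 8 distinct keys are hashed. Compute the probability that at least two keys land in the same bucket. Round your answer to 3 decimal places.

0.432

It's easier to compute the probability that all 8 are distinct.
P(all distinct) = 52/52 · 51/52 · ··· · 45/52 ≈ 0.568.
So the probability of at least one match is 1 − 0.568 = 0.432.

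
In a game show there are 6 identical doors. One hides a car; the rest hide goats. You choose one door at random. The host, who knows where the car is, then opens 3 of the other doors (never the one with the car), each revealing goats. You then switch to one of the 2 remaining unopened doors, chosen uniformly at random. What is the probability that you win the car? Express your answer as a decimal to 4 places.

0.4167

Your original door holds the car with probability 1/6, so the other 5 collectively hold it with probability 5/6.
The host can always find 3 empty doors to open, so the reveals don't change that 5/6; it is now spread over the 2 remaining unopened doors.
P(win by switching) = (5/6) · (1/2) = 5/12 ≈ 0.4167.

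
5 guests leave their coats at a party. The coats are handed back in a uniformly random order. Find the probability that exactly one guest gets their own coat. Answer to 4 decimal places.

Choose which one is fixed: C(5,1) = 5 ways.
The remaining 4 must have no fixed point: D(4) = 9.
P = 5·9/120 = 3/8 ≈ 0.3750.

0.3750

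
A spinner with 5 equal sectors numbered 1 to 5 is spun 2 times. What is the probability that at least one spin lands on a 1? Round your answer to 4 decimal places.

0.3600

P(no spin lands on a 1) = (4/5)^2 ≈ 0.6400.
P(at least one) = 1 − 0.6400 = 0.3600.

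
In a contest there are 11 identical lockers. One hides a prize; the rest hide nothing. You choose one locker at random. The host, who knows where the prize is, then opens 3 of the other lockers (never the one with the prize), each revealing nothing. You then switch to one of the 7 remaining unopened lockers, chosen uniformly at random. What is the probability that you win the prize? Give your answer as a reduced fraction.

Your original locker holds the prize with probability 1/11, so the other 10 collectively hold it with probability 10/11.
The host can always find 3 empty lockers to open, so the reveals don't change that 10/11; it is now spread over the 7 remaining unopened lockers.
P(win by switching) = (10/11) · (1/7) = 10/77.

10/77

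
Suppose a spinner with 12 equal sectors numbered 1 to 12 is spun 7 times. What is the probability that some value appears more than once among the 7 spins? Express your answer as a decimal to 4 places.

P(all 7 different) = 12/12 · 11/12 · ··· · 6/12 ≈ 0.1114.
P(at least two equal) = 1 − 0.1114 = 0.8886.

0.8886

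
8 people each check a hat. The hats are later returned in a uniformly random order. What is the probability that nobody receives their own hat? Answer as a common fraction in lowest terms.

This is the derangement probability: permutations of 8 with no fixed point.
D(8) = 8! · (1 − 1/1! + 1/2! − ··· + (−1)^8/8!) = 14833.
P = 14833/40320 = 2119/5760.

2119/5760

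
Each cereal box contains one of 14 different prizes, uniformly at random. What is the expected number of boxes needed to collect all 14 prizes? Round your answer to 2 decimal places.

After i distinct types are collected, each trial gives a new one with probability (14−i)/14, so the expected wait for the next new type is 14/(14−i).
E = 14/14 + 14/13 + 14/12 + 14/11 + 14/10 + 14/9 + 14/8 + 14/7 + 14/6 + 14/5 + 14/4 + 14/3 + 14/2 + 14/1 = 1171733/25740 ≈ 45.52.

45.52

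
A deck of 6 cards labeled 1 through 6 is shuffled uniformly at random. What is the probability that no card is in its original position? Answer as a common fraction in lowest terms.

This is the derangement probability: permutations of 6 with no fixed point.
D(6) = 6! · (1 − 1/1! + 1/2! − ··· + (−1)^6/6!) = 265.
P = 265/720 = 53/144.

53/144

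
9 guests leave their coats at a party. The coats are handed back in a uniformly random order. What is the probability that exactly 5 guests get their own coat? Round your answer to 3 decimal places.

Choose which 5 of the 9 are fixed: C(9,5) = 126 ways.
The remaining 4 must have no fixed point: D(4) = 9.
P = 126·9/362880 = 1/320 ≈ 0.003.

0.003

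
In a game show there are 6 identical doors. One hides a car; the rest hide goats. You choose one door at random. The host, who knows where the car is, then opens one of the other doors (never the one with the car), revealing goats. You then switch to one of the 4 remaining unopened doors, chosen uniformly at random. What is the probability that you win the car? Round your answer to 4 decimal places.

0.2083

Your original door holds the car with probability 1/6, so the other 5 collectively hold it with probability 5/6.
The host can always find an empty door to open, so this doesn't change that 5/6; it is now spread over the 4 remaining unopened doors.
P(win by switching) = (5/6) · (1/4) = 5/24 ≈ 0.2083.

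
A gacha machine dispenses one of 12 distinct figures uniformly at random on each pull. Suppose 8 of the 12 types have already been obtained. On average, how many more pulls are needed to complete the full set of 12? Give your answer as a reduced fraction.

25

Starting from 8 distinct types, each trial gives a new one with probability (12−i)/12 when i types are held, so the wait for the next new type is 12/(12−i).
E = 12/4 + 12/3 + 12/2 + 12/1 = 25.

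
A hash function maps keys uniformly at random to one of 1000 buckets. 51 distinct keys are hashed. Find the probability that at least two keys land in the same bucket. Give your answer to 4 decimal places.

It's easier to compute the probability that all 51 are distinct.
P(all distinct) = 1000/1000 · 999/1000 · ··· · 950/1000 ≈ 0.2733.
So the probability of at least one match is 1 − 0.2733 = 0.7267.

0.7267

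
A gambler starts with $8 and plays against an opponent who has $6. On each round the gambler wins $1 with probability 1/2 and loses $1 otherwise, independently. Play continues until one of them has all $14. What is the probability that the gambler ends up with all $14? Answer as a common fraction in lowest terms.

With a fair step, P(i) = ½P(i−1) + ½P(i+1) with P(0)=0, P(14)=1 has the linear solution P(i) = i/14.
P(8) = 8/14 = 4/7.

4/7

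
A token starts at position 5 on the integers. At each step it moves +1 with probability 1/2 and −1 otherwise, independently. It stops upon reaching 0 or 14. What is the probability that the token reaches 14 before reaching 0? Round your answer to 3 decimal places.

0.357

With a fair step, P(i) = ½P(i−1) + ½P(i+1) with P(0)=0, P(14)=1 has the linear solution P(i) = i/14.
P(5) = 5/14 ≈ 0.357.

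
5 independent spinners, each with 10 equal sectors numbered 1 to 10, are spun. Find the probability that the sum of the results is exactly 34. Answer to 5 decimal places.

0.03795

There are 10^5 = 100000 equally likely outcomes.
The number of ordered 5-tuples from {1,…,10} summing to 34 is 3795.
P(sum = 34) = 3795/100000 = 759/20000 ≈ 0.03795.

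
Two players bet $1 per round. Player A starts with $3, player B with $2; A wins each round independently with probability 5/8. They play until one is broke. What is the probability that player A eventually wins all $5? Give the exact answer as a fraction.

Let r = q/p = (3/8)/(5/8) = 3/5. The recurrence P(i) = p·P(i+1) + q·P(i−1) with P(0)=0, P(5)=1 gives P(i) = (1 − r^i)/(1 − r^5).
P(3) = (1 − (3/5)^3) / (1 − (3/5)^5) = 1225/1441.

1225/1441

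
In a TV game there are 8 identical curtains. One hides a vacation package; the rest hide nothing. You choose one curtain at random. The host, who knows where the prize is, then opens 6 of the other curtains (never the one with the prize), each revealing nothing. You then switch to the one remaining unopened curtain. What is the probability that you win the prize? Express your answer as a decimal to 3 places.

Your original curtain holds the prize with probability 1/8, so the other 7 collectively hold it with probability 7/8.
The host can always find 6 empty curtains to open, so the reveals don't change that 7/8; it is now spread over the 1 remaining unopened curtain.
P(win by switching) = (7/8) · (1/1) = 7/8 ≈ 0.875.

0.875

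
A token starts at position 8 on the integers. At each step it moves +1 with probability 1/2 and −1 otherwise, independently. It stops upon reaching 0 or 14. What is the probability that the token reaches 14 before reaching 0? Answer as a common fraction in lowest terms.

With a fair step, P(i) = ½P(i−1) + ½P(i+1) with P(0)=0, P(14)=1 has the linear solution P(i) = i/14.
P(8) = 8/14 = 4/7.

4/7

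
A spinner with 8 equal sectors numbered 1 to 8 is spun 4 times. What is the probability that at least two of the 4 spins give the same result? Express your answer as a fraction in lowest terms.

151/256

P(all 4 different) = 8/8 · 7/8 · ··· · 5/8 = 105/256.
P(at least two equal) = 1 − 105/256 = 151/256.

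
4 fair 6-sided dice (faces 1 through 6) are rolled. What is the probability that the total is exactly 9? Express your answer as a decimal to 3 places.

There are 6^4 = 1296 equally likely outcomes.
The number of ordered 4-tuples from {1,…,6} summing to 9 is 56.
P(sum = 9) = 56/1296 = 7/162 ≈ 0.043.

0.043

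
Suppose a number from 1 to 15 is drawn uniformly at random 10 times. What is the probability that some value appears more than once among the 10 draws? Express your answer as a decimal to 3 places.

P(all 10 different) = 15/15 · 14/15 · ··· · 6/15 ≈ 0.019.
P(at least two equal) = 1 − 0.019 = 0.981.

0.981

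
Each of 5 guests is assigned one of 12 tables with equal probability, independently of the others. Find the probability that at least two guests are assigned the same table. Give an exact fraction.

89/144

It's easier to compute the probability that all 5 are distinct.
P(all distinct) = 12/12 · 11/12 · ··· · 8/12 = 55/144.
So the probability of at least one match is 1 − 55/144 = 89/144.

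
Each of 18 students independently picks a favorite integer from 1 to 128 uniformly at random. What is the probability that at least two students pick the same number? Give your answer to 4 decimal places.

0.7146

It's easier to compute the probability that all 18 are distinct.
P(all distinct) = 128/128 · 127/128 · ··· · 111/128 ≈ 0.2854.
So the probability of at least one match is 1 − 0.2854 = 0.7146.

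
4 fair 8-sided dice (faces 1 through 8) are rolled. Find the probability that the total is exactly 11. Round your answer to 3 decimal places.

There are 8^4 = 4096 equally likely outcomes.
The number of ordered 4-tuples from {1,…,8} summing to 11 is 120.
P(sum = 11) = 120/4096 = 15/512 ≈ 0.029.

0.029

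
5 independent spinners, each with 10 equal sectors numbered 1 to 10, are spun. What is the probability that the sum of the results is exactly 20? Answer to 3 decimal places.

0.032

There are 10^5 = 100000 equally likely outcomes.
The number of ordered 5-tuples from {1,…,10} summing to 20 is 3246.
P(sum = 20) = 3246/100000 = 1623/50000 ≈ 0.032.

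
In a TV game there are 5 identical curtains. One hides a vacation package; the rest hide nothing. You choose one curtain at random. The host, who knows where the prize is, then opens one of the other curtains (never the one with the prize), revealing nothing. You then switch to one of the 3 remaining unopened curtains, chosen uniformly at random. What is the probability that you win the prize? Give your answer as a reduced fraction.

4/15

Your original curtain holds the prize with probability 1/5, so the other 4 collectively hold it with probability 4/5.
The host can always find an empty curtain to open, so this doesn't change that 4/5; it is now spread over the 3 remaining unopened curtains.
P(win by switching) = (4/5) · (1/3) = 4/15.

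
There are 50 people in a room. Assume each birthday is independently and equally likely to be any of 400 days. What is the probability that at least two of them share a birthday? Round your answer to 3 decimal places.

0.959

It's easier to compute the probability that all 50 are distinct.
P(all distinct) = 400/400 · 399/400 · ··· · 351/400 ≈ 0.041.
So the probability of at least one match is 1 − 0.041 = 0.959.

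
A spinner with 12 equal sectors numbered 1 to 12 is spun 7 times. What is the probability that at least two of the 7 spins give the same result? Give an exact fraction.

3071/3456

P(all 7 different) = 12/12 · 11/12 · ··· · 6/12 = 385/3456.
P(at least two equal) = 1 − 385/3456 = 3071/3456.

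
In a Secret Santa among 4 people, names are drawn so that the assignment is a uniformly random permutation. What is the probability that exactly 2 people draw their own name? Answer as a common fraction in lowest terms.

Choose which 2 of the 4 are fixed: C(4,2) = 6 ways.
The remaining 2 must have no fixed point: D(2) = 1.
P = 6·1/24 = 1/4.

1/4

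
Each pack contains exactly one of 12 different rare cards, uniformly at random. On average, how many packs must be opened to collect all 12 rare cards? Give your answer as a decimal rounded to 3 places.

After i distinct types are collected, each trial gives a new one with probability (12−i)/12, so the expected wait for the next new type is 12/(12−i).
E = 12/12 + 12/11 + 12/10 + 12/9 + 12/8 + 12/7 + 12/6 + 12/5 + 12/4 + 12/3 + 12/2 + 12/1 = 86021/2310 ≈ 37.239.

37.239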